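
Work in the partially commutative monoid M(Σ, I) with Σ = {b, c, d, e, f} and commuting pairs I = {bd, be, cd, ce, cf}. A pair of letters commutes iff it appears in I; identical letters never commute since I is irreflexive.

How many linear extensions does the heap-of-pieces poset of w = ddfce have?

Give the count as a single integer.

5

#0=d has no predecessor
#1=d depends on [0:d]
#2=f depends on [1:d]
#3=c has no predecessor
#4=e depends on [2:f]
sources: [0:d, 3:c]
N(rest) = Σ N(rest − s) over sources s of rest; N(one piece) = 1:
  size 1 → [3]=1  [4]=1
  size 2 → [2,4]=1  [3,4]=2
  size 3 → [1,2,4]=1  [2,3,4]=3
  first=0(d) contributes 4
  first=3(c) contributes 1
|[w]| = 5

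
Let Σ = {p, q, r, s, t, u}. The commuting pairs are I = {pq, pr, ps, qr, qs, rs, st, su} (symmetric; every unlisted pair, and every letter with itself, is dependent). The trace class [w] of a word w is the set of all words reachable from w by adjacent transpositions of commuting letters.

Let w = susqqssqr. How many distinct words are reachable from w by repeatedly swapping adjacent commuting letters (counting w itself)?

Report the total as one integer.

504

0(s) covers ∅
1(u) covers ∅
2(s) covers 0:s
3(q) covers 1:u
4(q) covers 3:q
5(s) covers 2:s
6(s) covers 5:s
7(q) covers 4:q
8(r) covers 1:u
floor of heap: 0:s, 1:u
completions by unplaced set U, small U first (add the entries for U minus each lowest piece of U):
  |U|=1: {6}:1  {7}:1  {8}:1
  |U|=2: {4,7}:1  {5,6}:1  {6,7}:2  {6,8}:2  {7,8}:2
  |U|=3: {2,5,6}:1  {3,4,7}:1  {4,6,7}:3  {4,7,8}:3  {5,6,7}:3  {5,6,8}:3  {6,7,8}:6
  |U|=4: {0,2,5,6}:1  {2,5,6,7}:4  {2,5,6,8}:4  {3,4,6,7}:4  {3,4,7,8}:4  {4,5,6,7}:6  {4,6,7,8}:12  {5,6,7,8}:12
  |U|=5: {0,2,5,6,7}:5  {0,2,5,6,8}:5  {1,3,4,7,8}:4  {2,4,5,6,7}:10  {2,5,6,7,8}:20  {3,4,5,6,7}:10  {3,4,6,7,8}:20  {4,5,6,7,8}:30
  |U|=6: {0,2,4,5,6,7}:15  {0,2,5,6,7,8}:30  {1,3,4,6,7,8}:24  {2,3,4,5,6,7}:20  {2,4,5,6,7,8}:60  {3,4,5,6,7,8}:60
  |U|=7: {0,2,3,4,5,6,7}:35  {0,2,4,5,6,7,8}:105  {1,3,4,5,6,7,8}:84  {2,3,4,5,6,7,8}:140
  start at 0(s): 224
  start at 1(u): 280
sum over floor = 504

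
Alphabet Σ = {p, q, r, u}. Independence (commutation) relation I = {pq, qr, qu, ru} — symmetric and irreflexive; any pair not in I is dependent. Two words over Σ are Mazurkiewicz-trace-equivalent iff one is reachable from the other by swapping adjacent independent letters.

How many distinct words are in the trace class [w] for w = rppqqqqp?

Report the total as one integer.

70

#0=r has no predecessor
#1=p depends on [0:r]
#2=p depends on [1:p]
#3=q has no predecessor
#4=q depends on [3:q]
#5=q depends on [4:q]
#6=q depends on [5:q]
#7=p depends on [2:p]
sources: [0:r, 3:q]
N(rest) = Σ N(rest − s) over sources s of rest; N(one piece) = 1:
  size 1 → [6]=1  [7]=1
  size 2 → [2,7]=1  [5,6]=1  [6,7]=2
  size 3 → [1,2,7]=1  [2,6,7]=3  [4,5,6]=1  [5,6,7]=3
  size 4 → [0,1,2,7]=1  [1,2,6,7]=4  [2,5,6,7]=6  [3,4,5,6]=1  [4,5,6,7]=4
  size 5 → [0,1,2,6,7]=5  [1,2,5,6,7]=10  [2,4,5,6,7]=10  [3,4,5,6,7]=5
  size 6 → [0,1,2,5,6,7]=15  [1,2,4,5,6,7]=20  [2,3,4,5,6,7]=15
  first=0(r) contributes 35
  first=3(q) contributes 35
|[w]| = 70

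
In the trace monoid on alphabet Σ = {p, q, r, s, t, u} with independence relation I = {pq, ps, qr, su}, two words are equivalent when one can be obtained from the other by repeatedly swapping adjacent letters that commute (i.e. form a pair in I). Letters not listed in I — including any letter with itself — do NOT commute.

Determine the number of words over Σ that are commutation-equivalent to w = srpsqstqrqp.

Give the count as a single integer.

#0=s has no predecessor
#1=r depends on [0:s]
#2=p depends on [1:r]
#3=s depends on [1:r]
#4=q depends on [3:s]
#5=s depends on [4:q]
#6=t depends on [2:p, 5:s]
#7=q depends on [6:t]
#8=r depends on [6:t]
#9=q depends on [7:q]
#10=p depends on [8:r]
sources: [0:s]
N(rest) = Σ N(rest − s) over sources s of rest; N(one piece) = 1:
  size 1 → [9]=1  [10]=1
  size 2 → [7,9]=1  [8,10]=1  [9,10]=2
  size 3 → [7,9,10]=3  [8,9,10]=3
  size 4 → [7,8,9,10]=6
  size 5 → [6,7,8,9,10]=6
  size 6 → [2,6,7,8,9,10]=6  [5,6,7,8,9,10]=6
  size 7 → [2,5,6,7,8,9,10]=12  [4,5,6,7,8,9,10]=6
  size 8 → [2,4,5,6,7,8,9,10]=18  [3,4,5,6,7,8,9,10]=6
  size 9 → [2,3,4,5,6,7,8,9,10]=24
  first=0(s) contributes 24

24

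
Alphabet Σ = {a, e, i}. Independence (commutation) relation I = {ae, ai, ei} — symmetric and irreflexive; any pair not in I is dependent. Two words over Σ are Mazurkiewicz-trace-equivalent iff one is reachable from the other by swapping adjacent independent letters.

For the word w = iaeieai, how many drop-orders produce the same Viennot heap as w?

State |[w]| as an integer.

210

piece 0:i — minimal
piece 1:a — minimal
piece 2:e — minimal
piece 3:i rests on {0:i}
piece 4:e rests on {2:e}
piece 5:a rests on {1:a}
piece 6:i rests on {3:i}
minimal pieces: {0:i, 1:a, 2:e}
ways to finish when only these pieces remain (= sum over removing one remaining piece with nothing left below it):
  1 left: {4}→1  {5}→1  {6}→1
  2 left: {1,5}→1  {2,4}→1  {3,6}→1  {4,5}→2  {4,6}→2  {5,6}→2
  3 left: {0,3,6}→1  {1,4,5}→3  {1,5,6}→3  {2,4,5}→3  {2,4,6}→3  {3,4,6}→3  {3,5,6}→3  {4,5,6}→6
  4 left: {0,3,4,6}→4  {0,3,5,6}→4  {1,2,4,5}→6  {1,3,5,6}→6  {1,4,5,6}→12  {2,3,4,6}→6  {2,4,5,6}→12  {3,4,5,6}→12
  5 left: {0,1,3,5,6}→10  {0,2,3,4,6}→10  {0,3,4,5,6}→20  {1,2,4,5,6}→30  {1,3,4,5,6}→30  {2,3,4,5,6}→30
  placing 0:i first → 90 extensions
  placing 1:a first → 60 extensions
  placing 2:e first → 60 extensions
total linear extensions = 210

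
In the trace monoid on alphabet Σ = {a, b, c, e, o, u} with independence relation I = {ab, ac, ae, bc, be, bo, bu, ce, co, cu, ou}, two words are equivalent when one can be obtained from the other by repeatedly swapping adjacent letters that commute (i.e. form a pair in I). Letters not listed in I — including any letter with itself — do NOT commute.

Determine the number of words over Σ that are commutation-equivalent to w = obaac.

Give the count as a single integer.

piece 0:o — minimal
piece 1:b — minimal
piece 2:a rests on {0:o}
piece 3:a rests on {2:a}
piece 4:c — minimal
minimal pieces: {0:o, 1:b, 4:c}
ways to finish when only these pieces remain (= sum over removing one remaining piece with nothing left below it):
  1 left: {1}→1  {3}→1  {4}→1
  2 left: {1,3}→2  {1,4}→2  {2,3}→1  {3,4}→2
  3 left: {0,2,3}→1  {1,2,3}→3  {1,3,4}→6  {2,3,4}→3
  placing 0:o first → 12 extensions
  placing 1:b first → 4 extensions
  placing 4:c first → 4 extensions
total linear extensions = 20

20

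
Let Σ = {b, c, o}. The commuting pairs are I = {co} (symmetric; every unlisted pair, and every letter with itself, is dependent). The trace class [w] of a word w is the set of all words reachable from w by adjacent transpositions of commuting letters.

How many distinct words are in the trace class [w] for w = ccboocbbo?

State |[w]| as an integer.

3

drop 0:c onto floor
drop 1:c onto {0:c}
drop 2:b onto {1:c}
drop 3:o onto {2:b}
drop 4:o onto {3:o}
drop 5:c onto {2:b}
drop 6:b onto {4:o, 5:c}
drop 7:b onto {6:b}
drop 8:o onto {7:b}
ground layer = {0:c}
drop-orders for the pieces not yet dropped (sum over which currently-grounded one goes next):
  1 to go: {8} 1
  2 to go: {7,8} 1
  3 to go: {6,7,8} 1
  4 to go: {4,6,7,8} 1  {5,6,7,8} 1
  5 to go: {3,4,6,7,8} 1  {4,5,6,7,8} 2
  6 to go: {3,4,5,6,7,8} 3
  7 to go: {2,3,4,5,6,7,8} 3
  if 0:c drops first: 3 orders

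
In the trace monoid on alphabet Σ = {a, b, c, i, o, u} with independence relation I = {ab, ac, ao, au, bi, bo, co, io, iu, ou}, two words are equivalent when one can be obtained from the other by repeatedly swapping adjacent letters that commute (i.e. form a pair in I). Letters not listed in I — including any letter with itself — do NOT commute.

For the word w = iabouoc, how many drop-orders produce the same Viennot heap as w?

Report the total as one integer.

189

drop 0:i onto floor
drop 1:a onto {0:i}
drop 2:b onto floor
drop 3:o onto floor
drop 4:u onto {2:b}
drop 5:o onto {3:o}
drop 6:c onto {0:i, 4:u}
ground layer = {0:i, 2:b, 3:o}
drop-orders for the pieces not yet dropped (sum over which currently-grounded one goes next):
  1 to go: {1} 1  {5} 1  {6} 1
  2 to go: {1,5} 2  {1,6} 2  {3,5} 1  {4,6} 1  {5,6} 2
  3 to go: {0,1,6} 2  {1,3,5} 3  {1,4,6} 3  {1,5,6} 6  {2,4,6} 1  {3,5,6} 3  {4,5,6} 3
  4 to go: {0,1,4,6} 5  {0,1,5,6} 8  {1,2,4,6} 4  {1,3,5,6} 12  {1,4,5,6} 12  {2,4,5,6} 4  {3,4,5,6} 6
  5 to go: {0,1,2,4,6} 9  {0,1,3,5,6} 20  {0,1,4,5,6} 25  {1,2,4,5,6} 20  {1,3,4,5,6} 30  {2,3,4,5,6} 10
  if 0:i drops first: 60 orders
  if 2:b drops first: 75 orders
  if 3:o drops first: 54 orders
heap linearizations: 189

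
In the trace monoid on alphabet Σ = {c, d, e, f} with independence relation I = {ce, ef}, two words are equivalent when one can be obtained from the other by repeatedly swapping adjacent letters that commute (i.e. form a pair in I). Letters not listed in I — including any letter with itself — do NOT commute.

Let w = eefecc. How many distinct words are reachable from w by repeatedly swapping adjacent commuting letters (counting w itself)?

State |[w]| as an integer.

20

0(e) covers ∅
1(e) covers 0:e
2(f) covers ∅
3(e) covers 1:e
4(c) covers 2:f
5(c) covers 4:c
floor of heap: 0:e, 2:f
completions by unplaced set U, small U first (add the entries for U minus each lowest piece of U):
  |U|=1: {3}:1  {5}:1
  |U|=2: {1,3}:1  {3,5}:2  {4,5}:1
  |U|=3: {0,1,3}:1  {1,3,5}:3  {2,4,5}:1  {3,4,5}:3
  |U|=4: {0,1,3,5}:4  {1,3,4,5}:6  {2,3,4,5}:4
  start at 0(e): 10
  start at 2(f): 10
sum over floor = 20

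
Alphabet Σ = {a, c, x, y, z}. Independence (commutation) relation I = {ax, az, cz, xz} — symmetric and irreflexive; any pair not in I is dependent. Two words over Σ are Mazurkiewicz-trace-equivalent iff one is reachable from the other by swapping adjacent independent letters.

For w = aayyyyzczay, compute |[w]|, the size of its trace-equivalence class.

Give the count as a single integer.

0(a) covers ∅
1(a) covers 0:a
2(y) covers 1:a
3(y) covers 2:y
4(y) covers 3:y
5(y) covers 4:y
6(z) covers 5:y
7(c) covers 5:y
8(z) covers 6:z
9(a) covers 7:c
10(y) covers 8:z, 9:a
floor of heap: 0:a
completions by unplaced set U, small U first (add the entries for U minus each lowest piece of U):
  |U|=1: {10}:1
  |U|=2: {8,10}:1  {9,10}:1
  |U|=3: {6,8,10}:1  {7,9,10}:1  {8,9,10}:2
  |U|=4: {6,8,9,10}:3  {7,8,9,10}:3
  |U|=5: {6,7,8,9,10}:6
  |U|=6: {5,6,7,8,9,10}:6
  |U|=7: {4,5,6,7,8,9,10}:6
  |U|=8: {3,4,5,6,7,8,9,10}:6
  |U|=9: {2,3,4,5,6,7,8,9,10}:6
  start at 0(a): 6

6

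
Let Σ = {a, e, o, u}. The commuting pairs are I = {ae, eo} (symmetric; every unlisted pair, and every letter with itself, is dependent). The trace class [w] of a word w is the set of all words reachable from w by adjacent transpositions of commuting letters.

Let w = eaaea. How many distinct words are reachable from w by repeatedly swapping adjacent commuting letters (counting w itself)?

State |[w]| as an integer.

10

piece 0:e — minimal
piece 1:a — minimal
piece 2:a rests on {1:a}
piece 3:e rests on {0:e}
piece 4:a rests on {2:a}
minimal pieces: {0:e, 1:a}
ways to finish when only these pieces remain (= sum over removing one remaining piece with nothing left below it):
  1 left: {3}→1  {4}→1
  2 left: {0,3}→1  {2,4}→1  {3,4}→2
  3 left: {0,3,4}→3  {1,2,4}→1  {2,3,4}→3
  placing 0:e first → 4 extensions
  placing 1:a first → 6 extensions
total linear extensions = 10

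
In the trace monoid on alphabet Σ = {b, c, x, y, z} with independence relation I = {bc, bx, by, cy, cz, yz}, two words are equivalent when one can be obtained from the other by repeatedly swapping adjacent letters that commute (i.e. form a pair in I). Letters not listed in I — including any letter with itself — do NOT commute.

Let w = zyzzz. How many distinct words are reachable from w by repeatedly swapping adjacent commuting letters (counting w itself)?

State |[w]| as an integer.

5

drop 0:z onto floor
drop 1:y onto floor
drop 2:z onto {0:z}
drop 3:z onto {2:z}
drop 4:z onto {3:z}
ground layer = {0:z, 1:y}
drop-orders for the pieces not yet dropped (sum over which currently-grounded one goes next):
  1 to go: {1} 1  {4} 1
  2 to go: {1,4} 2  {3,4} 1
  3 to go: {1,3,4} 3  {2,3,4} 1
  if 0:z drops first: 4 orders
  if 1:y drops first: 1 orders
heap linearizations: 5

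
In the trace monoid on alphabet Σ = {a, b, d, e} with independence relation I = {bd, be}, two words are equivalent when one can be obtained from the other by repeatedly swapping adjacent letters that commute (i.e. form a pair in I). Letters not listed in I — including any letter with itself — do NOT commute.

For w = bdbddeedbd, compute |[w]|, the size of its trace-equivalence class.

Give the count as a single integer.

piece 0:b — minimal
piece 1:d — minimal
piece 2:b rests on {0:b}
piece 3:d rests on {1:d}
piece 4:d rests on {3:d}
piece 5:e rests on {4:d}
piece 6:e rests on {5:e}
piece 7:d rests on {6:e}
piece 8:b rests on {2:b}
piece 9:d rests on {7:d}
minimal pieces: {0:b, 1:d}
ways to finish when only these pieces remain (= sum over removing one remaining piece with nothing left below it):
  1 left: {8}→1  {9}→1
  2 left: {2,8}→1  {7,9}→1  {8,9}→2
  3 left: {0,2,8}→1  {2,8,9}→3  {6,7,9}→1  {7,8,9}→3
  4 left: {0,2,8,9}→4  {2,7,8,9}→6  {5,6,7,9}→1  {6,7,8,9}→4
  5 left: {0,2,7,8,9}→10  {2,6,7,8,9}→10  {4,5,6,7,9}→1  {5,6,7,8,9}→5
  6 left: {0,2,6,7,8,9}→20  {2,5,6,7,8,9}→15  {3,4,5,6,7,9}→1  {4,5,6,7,8,9}→6
  7 left: {0,2,5,6,7,8,9}→35  {1,3,4,5,6,7,9}→1  {2,4,5,6,7,8,9}→21  {3,4,5,6,7,8,9}→7
  8 left: {0,2,4,5,6,7,8,9}→56  {1,3,4,5,6,7,8,9}→8  {2,3,4,5,6,7,8,9}→28
  placing 0:b first → 36 extensions
  placing 1:d first → 84 extensions
total linear extensions = 120

120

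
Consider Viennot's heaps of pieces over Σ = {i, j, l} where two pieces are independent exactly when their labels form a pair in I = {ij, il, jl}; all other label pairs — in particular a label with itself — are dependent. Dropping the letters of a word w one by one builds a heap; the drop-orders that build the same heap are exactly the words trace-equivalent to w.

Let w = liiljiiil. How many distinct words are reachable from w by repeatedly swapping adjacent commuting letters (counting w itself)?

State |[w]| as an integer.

504

0(l) covers ∅
1(i) covers ∅
2(i) covers 1:i
3(l) covers 0:l
4(j) covers ∅
5(i) covers 2:i
6(i) covers 5:i
7(i) covers 6:i
8(l) covers 3:l
floor of heap: 0:l, 1:i, 4:j
completions by unplaced set U, small U first (add the entries for U minus each lowest piece of U):
  |U|=1: {4}:1  {7}:1  {8}:1
  |U|=2: {3,8}:1  {4,7}:2  {4,8}:2  {6,7}:1  {7,8}:2
  |U|=3: {0,3,8}:1  {3,4,8}:3  {3,7,8}:3  {4,6,7}:3  {4,7,8}:6  {5,6,7}:1  {6,7,8}:3
  |U|=4: {0,3,4,8}:4  {0,3,7,8}:4  {2,5,6,7}:1  {3,4,7,8}:12  {3,6,7,8}:6  {4,5,6,7}:4  {4,6,7,8}:12  {5,6,7,8}:4
  |U|=5: {0,3,4,7,8}:20  {0,3,6,7,8}:10  {1,2,5,6,7}:1  {2,4,5,6,7}:5  {2,5,6,7,8}:5  {3,4,6,7,8}:30  {3,5,6,7,8}:10  {4,5,6,7,8}:20
  |U|=6: {0,3,4,6,7,8}:60  {0,3,5,6,7,8}:20  {1,2,4,5,6,7}:6  {1,2,5,6,7,8}:6  {2,3,5,6,7,8}:15  {2,4,5,6,7,8}:30  {3,4,5,6,7,8}:60
  |U|=7: {0,2,3,5,6,7,8}:35  {0,3,4,5,6,7,8}:140  {1,2,3,5,6,7,8}:21  {1,2,4,5,6,7,8}:42  {2,3,4,5,6,7,8}:105
  start at 0(l): 168
  start at 1(i): 280
  start at 4(j): 56
sum over floor = 504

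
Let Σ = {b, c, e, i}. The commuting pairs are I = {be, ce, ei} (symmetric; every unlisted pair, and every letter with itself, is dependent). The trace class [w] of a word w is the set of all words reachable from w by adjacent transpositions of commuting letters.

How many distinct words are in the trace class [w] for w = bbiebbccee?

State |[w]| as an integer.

120

piece 0:b — minimal
piece 1:b rests on {0:b}
piece 2:i rests on {1:b}
piece 3:e — minimal
piece 4:b rests on {2:i}
piece 5:b rests on {4:b}
piece 6:c rests on {5:b}
piece 7:c rests on {6:c}
piece 8:e rests on {3:e}
piece 9:e rests on {8:e}
minimal pieces: {0:b, 3:e}
ways to finish when only these pieces remain (= sum over removing one remaining piece with nothing left below it):
  1 left: {7}→1  {9}→1
  2 left: {6,7}→1  {7,9}→2  {8,9}→1
  3 left: {3,8,9}→1  {5,6,7}→1  {6,7,9}→3  {7,8,9}→3
  4 left: {3,7,8,9}→4  {4,5,6,7}→1  {5,6,7,9}→4  {6,7,8,9}→6
  5 left: {2,4,5,6,7}→1  {3,6,7,8,9}→10  {4,5,6,7,9}→5  {5,6,7,8,9}→10
  6 left: {1,2,4,5,6,7}→1  {2,4,5,6,7,9}→6  {3,5,6,7,8,9}→20  {4,5,6,7,8,9}→15
  7 left: {0,1,2,4,5,6,7}→1  {1,2,4,5,6,7,9}→7  {2,4,5,6,7,8,9}→21  {3,4,5,6,7,8,9}→35
  8 left: {0,1,2,4,5,6,7,9}→8  {1,2,4,5,6,7,8,9}→28  {2,3,4,5,6,7,8,9}→56
  placing 0:b first → 84 extensions
  placing 3:e first → 36 extensions
total linear extensions = 120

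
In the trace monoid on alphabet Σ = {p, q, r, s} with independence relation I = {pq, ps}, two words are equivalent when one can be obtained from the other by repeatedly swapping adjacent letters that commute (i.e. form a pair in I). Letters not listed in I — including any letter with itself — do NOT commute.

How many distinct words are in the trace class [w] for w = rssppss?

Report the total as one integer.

piece 0:r — minimal
piece 1:s rests on {0:r}
piece 2:s rests on {1:s}
piece 3:p rests on {0:r}
piece 4:p rests on {3:p}
piece 5:s rests on {2:s}
piece 6:s rests on {5:s}
minimal pieces: {0:r}
ways to finish when only these pieces remain (= sum over removing one remaining piece with nothing left below it):
  1 left: {4}→1  {6}→1
  2 left: {3,4}→1  {4,6}→2  {5,6}→1
  3 left: {2,5,6}→1  {3,4,6}→3  {4,5,6}→3
  4 left: {1,2,5,6}→1  {2,4,5,6}→4  {3,4,5,6}→6
  5 left: {1,2,4,5,6}→5  {2,3,4,5,6}→10
  placing 0:r first → 15 extensions

15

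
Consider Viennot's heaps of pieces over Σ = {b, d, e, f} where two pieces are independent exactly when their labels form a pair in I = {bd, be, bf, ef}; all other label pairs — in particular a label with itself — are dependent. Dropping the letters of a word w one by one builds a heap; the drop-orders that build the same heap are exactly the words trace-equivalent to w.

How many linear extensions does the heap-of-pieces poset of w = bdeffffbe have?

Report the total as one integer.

0(b) covers ∅
1(d) covers ∅
2(e) covers 1:d
3(f) covers 1:d
4(f) covers 3:f
5(f) covers 4:f
6(f) covers 5:f
7(b) covers 0:b
8(e) covers 2:e
floor of heap: 0:b, 1:d
completions by unplaced set U, small U first (add the entries for U minus each lowest piece of U):
  |U|=1: {6}:1  {7}:1  {8}:1
  |U|=2: {0,7}:1  {2,8}:1  {5,6}:1  {6,7}:2  {6,8}:2  {7,8}:2
  |U|=3: {0,6,7}:3  {0,7,8}:3  {2,6,8}:3  {2,7,8}:3  {4,5,6}:1  {5,6,7}:3  {5,6,8}:3  {6,7,8}:6
  |U|=4: {0,2,7,8}:6  {0,5,6,7}:6  {0,6,7,8}:12  {2,5,6,8}:6  {2,6,7,8}:12  {3,4,5,6}:1  {4,5,6,7}:4  {4,5,6,8}:4  {5,6,7,8}:12
  |U|=5: {0,2,6,7,8}:30  {0,4,5,6,7}:10  {0,5,6,7,8}:30  {2,4,5,6,8}:10  {2,5,6,7,8}:30  {3,4,5,6,7}:5  {3,4,5,6,8}:5  {4,5,6,7,8}:20
  |U|=6: {0,2,5,6,7,8}:90  {0,3,4,5,6,7}:15  {0,4,5,6,7,8}:60  {2,3,4,5,6,8}:15  {2,4,5,6,7,8}:60  {3,4,5,6,7,8}:30
  |U|=7: {0,2,4,5,6,7,8}:210  {0,3,4,5,6,7,8}:105  {1,2,3,4,5,6,8}:15  {2,3,4,5,6,7,8}:105
  start at 0(b): 120
  start at 1(d): 420
sum over floor = 540

540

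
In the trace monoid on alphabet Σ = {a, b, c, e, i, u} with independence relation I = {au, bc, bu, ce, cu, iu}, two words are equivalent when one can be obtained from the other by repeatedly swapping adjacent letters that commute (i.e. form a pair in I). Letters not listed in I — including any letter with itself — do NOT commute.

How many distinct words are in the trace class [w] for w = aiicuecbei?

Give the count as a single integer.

45

drop 0:a onto floor
drop 1:i onto {0:a}
drop 2:i onto {1:i}
drop 3:c onto {2:i}
drop 4:u onto floor
drop 5:e onto {2:i, 4:u}
drop 6:c onto {3:c}
drop 7:b onto {5:e}
drop 8:e onto {7:b}
drop 9:i onto {6:c, 8:e}
ground layer = {0:a, 4:u}
drop-orders for the pieces not yet dropped (sum over which currently-grounded one goes next):
  1 to go: {9} 1
  2 to go: {6,9} 1  {8,9} 1
  3 to go: {3,6,9} 1  {6,8,9} 2  {7,8,9} 1
  4 to go: {3,6,8,9} 3  {5,7,8,9} 1  {6,7,8,9} 3
  5 to go: {3,6,7,8,9} 6  {4,5,7,8,9} 1  {5,6,7,8,9} 4
  6 to go: {3,5,6,7,8,9} 10  {4,5,6,7,8,9} 5
  7 to go: {2,3,5,6,7,8,9} 10  {3,4,5,6,7,8,9} 15
  8 to go: {1,2,3,5,6,7,8,9} 10  {2,3,4,5,6,7,8,9} 25
  if 0:a drops first: 35 orders
  if 4:u drops first: 10 orders
heap linearizations: 45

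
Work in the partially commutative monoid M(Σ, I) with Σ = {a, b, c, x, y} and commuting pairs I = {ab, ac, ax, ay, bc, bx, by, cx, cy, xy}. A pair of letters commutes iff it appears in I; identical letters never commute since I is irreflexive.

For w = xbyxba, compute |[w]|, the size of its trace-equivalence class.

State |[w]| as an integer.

drop 0:x onto floor
drop 1:b onto floor
drop 2:y onto floor
drop 3:x onto {0:x}
drop 4:b onto {1:b}
drop 5:a onto floor
ground layer = {0:x, 1:b, 2:y, 5:a}
drop-orders for the pieces not yet dropped (sum over which currently-grounded one goes next):
  1 to go: {2} 1  {3} 1  {4} 1  {5} 1
  2 to go: {0,3} 1  {1,4} 1  {2,3} 2  {2,4} 2  {2,5} 2  {3,4} 2  {3,5} 2  {4,5} 2
  3 to go: {0,2,3} 3  {0,3,4} 3  {0,3,5} 3  {1,2,4} 3  {1,3,4} 3  {1,4,5} 3  {2,3,4} 6  {2,3,5} 6  {2,4,5} 6  {3,4,5} 6
  4 to go: {0,1,3,4} 6  {0,2,3,4} 12  {0,2,3,5} 12  {0,3,4,5} 12  {1,2,3,4} 12  {1,2,4,5} 12  {1,3,4,5} 12  {2,3,4,5} 24
  if 0:x drops first: 60 orders
  if 1:b drops first: 60 orders
  if 2:y drops first: 30 orders
  if 5:a drops first: 30 orders
heap linearizations: 180

180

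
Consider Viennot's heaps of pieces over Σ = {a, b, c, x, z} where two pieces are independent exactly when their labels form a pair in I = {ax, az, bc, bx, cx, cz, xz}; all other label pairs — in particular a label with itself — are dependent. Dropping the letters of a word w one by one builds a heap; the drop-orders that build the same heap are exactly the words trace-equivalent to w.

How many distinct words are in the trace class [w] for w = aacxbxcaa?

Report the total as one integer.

108

drop 0:a onto floor
drop 1:a onto {0:a}
drop 2:c onto {1:a}
drop 3:x onto floor
drop 4:b onto {1:a}
drop 5:x onto {3:x}
drop 6:c onto {2:c}
drop 7:a onto {4:b, 6:c}
drop 8:a onto {7:a}
ground layer = {0:a, 3:x}
drop-orders for the pieces not yet dropped (sum over which currently-grounded one goes next):
  1 to go: {5} 1  {8} 1
  2 to go: {3,5} 1  {5,8} 2  {7,8} 1
  3 to go: {3,5,8} 3  {4,7,8} 1  {5,7,8} 3  {6,7,8} 1
  4 to go: {2,6,7,8} 1  {3,5,7,8} 6  {4,5,7,8} 4  {4,6,7,8} 2  {5,6,7,8} 4
  5 to go: {2,4,6,7,8} 3  {2,5,6,7,8} 5  {3,4,5,7,8} 10  {3,5,6,7,8} 10  {4,5,6,7,8} 10
  6 to go: {1,2,4,6,7,8} 3  {2,3,5,6,7,8} 15  {2,4,5,6,7,8} 18  {3,4,5,6,7,8} 30
  7 to go: {0,1,2,4,6,7,8} 3  {1,2,4,5,6,7,8} 21  {2,3,4,5,6,7,8} 63
  if 0:a drops first: 84 orders
  if 3:x drops first: 24 orders
heap linearizations: 108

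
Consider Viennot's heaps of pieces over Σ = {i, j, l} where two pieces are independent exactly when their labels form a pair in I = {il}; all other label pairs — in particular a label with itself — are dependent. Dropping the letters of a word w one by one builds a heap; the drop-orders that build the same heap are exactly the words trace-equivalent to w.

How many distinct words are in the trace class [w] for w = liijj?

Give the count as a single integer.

3

0(l) covers ∅
1(i) covers ∅
2(i) covers 1:i
3(j) covers 0:l, 2:i
4(j) covers 3:j
floor of heap: 0:l, 1:i
completions by unplaced set U, small U first (add the entries for U minus each lowest piece of U):
  |U|=1: {4}:1
  |U|=2: {3,4}:1
  |U|=3: {0,3,4}:1  {2,3,4}:1
  start at 0(l): 1
  start at 1(i): 2
sum over floor = 3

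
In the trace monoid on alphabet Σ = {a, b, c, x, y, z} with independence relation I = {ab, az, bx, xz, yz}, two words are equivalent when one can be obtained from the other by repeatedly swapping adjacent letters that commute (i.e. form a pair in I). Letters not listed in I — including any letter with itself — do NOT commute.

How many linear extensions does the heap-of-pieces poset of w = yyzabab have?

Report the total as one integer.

22

piece 0:y — minimal
piece 1:y rests on {0:y}
piece 2:z — minimal
piece 3:a rests on {1:y}
piece 4:b rests on {1:y, 2:z}
piece 5:a rests on {3:a}
piece 6:b rests on {4:b}
minimal pieces: {0:y, 2:z}
ways to finish when only these pieces remain (= sum over removing one remaining piece with nothing left below it):
  1 left: {5}→1  {6}→1
  2 left: {3,5}→1  {4,6}→1  {5,6}→2
  3 left: {2,4,6}→1  {3,5,6}→3  {4,5,6}→3
  4 left: {2,4,5,6}→4  {3,4,5,6}→6
  5 left: {1,3,4,5,6}→6  {2,3,4,5,6}→10
  placing 0:y first → 16 extensions
  placing 2:z first → 6 extensions
total linear extensions = 22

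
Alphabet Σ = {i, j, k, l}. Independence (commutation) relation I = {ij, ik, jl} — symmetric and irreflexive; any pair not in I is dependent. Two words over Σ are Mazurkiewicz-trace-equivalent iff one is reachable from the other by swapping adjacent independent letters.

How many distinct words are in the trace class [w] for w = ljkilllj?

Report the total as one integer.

22

0(l) covers ∅
1(j) covers ∅
2(k) covers 0:l, 1:j
3(i) covers 0:l
4(l) covers 2:k, 3:i
5(l) covers 4:l
6(l) covers 5:l
7(j) covers 2:k
floor of heap: 0:l, 1:j
completions by unplaced set U, small U first (add the entries for U minus each lowest piece of U):
  |U|=1: {6}:1  {7}:1
  |U|=2: {5,6}:1  {6,7}:2
  |U|=3: {4,5,6}:1  {5,6,7}:3
  |U|=4: {3,4,5,6}:1  {4,5,6,7}:4
  |U|=5: {2,4,5,6,7}:4  {3,4,5,6,7}:5
  |U|=6: {1,2,4,5,6,7}:4  {2,3,4,5,6,7}:9
  start at 0(l): 13
  start at 1(j): 9
sum over floor = 22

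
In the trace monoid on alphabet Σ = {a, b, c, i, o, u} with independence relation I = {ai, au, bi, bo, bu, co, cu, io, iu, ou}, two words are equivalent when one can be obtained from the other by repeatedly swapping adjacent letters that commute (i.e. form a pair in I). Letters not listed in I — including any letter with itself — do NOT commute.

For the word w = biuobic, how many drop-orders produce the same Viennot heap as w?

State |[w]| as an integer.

0(b) covers ∅
1(i) covers ∅
2(u) covers ∅
3(o) covers ∅
4(b) covers 0:b
5(i) covers 1:i
6(c) covers 4:b, 5:i
floor of heap: 0:b, 1:i, 2:u, 3:o
completions by unplaced set U, small U first (add the entries for U minus each lowest piece of U):
  |U|=1: {2}:1  {3}:1  {6}:1
  |U|=2: {2,3}:2  {2,6}:2  {3,6}:2  {4,6}:1  {5,6}:1
  |U|=3: {0,4,6}:1  {1,5,6}:1  {2,3,6}:6  {2,4,6}:3  {2,5,6}:3  {3,4,6}:3  {3,5,6}:3  {4,5,6}:2
  |U|=4: {0,2,4,6}:4  {0,3,4,6}:4  {0,4,5,6}:3  {1,2,5,6}:4  {1,3,5,6}:4  {1,4,5,6}:3  {2,3,4,6}:12  {2,3,5,6}:12  {2,4,5,6}:8  {3,4,5,6}:8
  |U|=5: {0,1,4,5,6}:6  {0,2,3,4,6}:20  {0,2,4,5,6}:15  {0,3,4,5,6}:15  {1,2,3,5,6}:20  {1,2,4,5,6}:15  {1,3,4,5,6}:15  {2,3,4,5,6}:40
  start at 0(b): 90
  start at 1(i): 90
  start at 2(u): 36
  start at 3(o): 36
sum over floor = 252

252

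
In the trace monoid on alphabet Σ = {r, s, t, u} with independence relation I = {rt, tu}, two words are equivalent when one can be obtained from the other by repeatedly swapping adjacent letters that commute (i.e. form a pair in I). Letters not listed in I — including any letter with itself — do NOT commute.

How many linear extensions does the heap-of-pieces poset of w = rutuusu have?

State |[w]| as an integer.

5

#0=r has no predecessor
#1=u depends on [0:r]
#2=t has no predecessor
#3=u depends on [1:u]
#4=u depends on [3:u]
#5=s depends on [2:t, 4:u]
#6=u depends on [5:s]
sources: [0:r, 2:t]
N(rest) = Σ N(rest − s) over sources s of rest; N(one piece) = 1:
  size 1 → [6]=1
  size 2 → [5,6]=1
  size 3 → [2,5,6]=1  [4,5,6]=1
  size 4 → [2,4,5,6]=2  [3,4,5,6]=1
  size 5 → [1,3,4,5,6]=1  [2,3,4,5,6]=3
  first=0(r) contributes 4
  first=2(t) contributes 1
|[w]| = 5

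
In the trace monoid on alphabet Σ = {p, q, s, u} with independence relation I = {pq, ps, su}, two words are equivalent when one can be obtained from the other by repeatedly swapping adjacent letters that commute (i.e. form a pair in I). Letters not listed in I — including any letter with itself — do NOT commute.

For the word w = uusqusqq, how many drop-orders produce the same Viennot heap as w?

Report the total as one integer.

6

piece 0:u — minimal
piece 1:u rests on {0:u}
piece 2:s — minimal
piece 3:q rests on {1:u, 2:s}
piece 4:u rests on {3:q}
piece 5:s rests on {3:q}
piece 6:q rests on {4:u, 5:s}
piece 7:q rests on {6:q}
minimal pieces: {0:u, 2:s}
ways to finish when only these pieces remain (= sum over removing one remaining piece with nothing left below it):
  1 left: {7}→1
  2 left: {6,7}→1
  3 left: {4,6,7}→1  {5,6,7}→1
  4 left: {4,5,6,7}→2
  5 left: {3,4,5,6,7}→2
  6 left: {1,3,4,5,6,7}→2  {2,3,4,5,6,7}→2
  placing 0:u first → 4 extensions
  placing 2:s first → 2 extensions
total linear extensions = 6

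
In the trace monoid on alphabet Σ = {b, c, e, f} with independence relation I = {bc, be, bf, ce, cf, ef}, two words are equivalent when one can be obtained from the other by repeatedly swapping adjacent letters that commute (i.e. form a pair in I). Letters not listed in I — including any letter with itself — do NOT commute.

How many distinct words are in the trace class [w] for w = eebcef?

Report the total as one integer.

piece 0:e — minimal
piece 1:e rests on {0:e}
piece 2:b — minimal
piece 3:c — minimal
piece 4:e rests on {1:e}
piece 5:f — minimal
minimal pieces: {0:e, 2:b, 3:c, 5:f}
ways to finish when only these pieces remain (= sum over removing one remaining piece with nothing left below it):
  1 left: {2}→1  {3}→1  {4}→1  {5}→1
  2 left: {1,4}→1  {2,3}→2  {2,4}→2  {2,5}→2  {3,4}→2  {3,5}→2  {4,5}→2
  3 left: {0,1,4}→1  {1,2,4}→3  {1,3,4}→3  {1,4,5}→3  {2,3,4}→6  {2,3,5}→6  {2,4,5}→6  {3,4,5}→6
  4 left: {0,1,2,4}→4  {0,1,3,4}→4  {0,1,4,5}→4  {1,2,3,4}→12  {1,2,4,5}→12  {1,3,4,5}→12  {2,3,4,5}→24
  placing 0:e first → 60 extensions
  placing 2:b first → 20 extensions
  placing 3:c first → 20 extensions
  placing 5:f first → 20 extensions
total linear extensions = 120

120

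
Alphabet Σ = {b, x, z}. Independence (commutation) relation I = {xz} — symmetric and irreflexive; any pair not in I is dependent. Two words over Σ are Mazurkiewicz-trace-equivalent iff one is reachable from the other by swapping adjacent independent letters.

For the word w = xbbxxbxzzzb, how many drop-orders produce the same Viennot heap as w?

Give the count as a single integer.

4

piece 0:x — minimal
piece 1:b rests on {0:x}
piece 2:b rests on {1:b}
piece 3:x rests on {2:b}
piece 4:x rests on {3:x}
piece 5:b rests on {4:x}
piece 6:x rests on {5:b}
piece 7:z rests on {5:b}
piece 8:z rests on {7:z}
piece 9:z rests on {8:z}
piece 10:b rests on {6:x, 9:z}
minimal pieces: {0:x}
ways to finish when only these pieces remain (= sum over removing one remaining piece with nothing left below it):
  1 left: {10}→1
  2 left: {6,10}→1  {9,10}→1
  3 left: {6,9,10}→2  {8,9,10}→1
  4 left: {6,8,9,10}→3  {7,8,9,10}→1
  5 left: {6,7,8,9,10}→4
  6 left: {5,6,7,8,9,10}→4
  7 left: {4,5,6,7,8,9,10}→4
  8 left: {3,4,5,6,7,8,9,10}→4
  9 left: {2,3,4,5,6,7,8,9,10}→4
  placing 0:x first → 4 extensions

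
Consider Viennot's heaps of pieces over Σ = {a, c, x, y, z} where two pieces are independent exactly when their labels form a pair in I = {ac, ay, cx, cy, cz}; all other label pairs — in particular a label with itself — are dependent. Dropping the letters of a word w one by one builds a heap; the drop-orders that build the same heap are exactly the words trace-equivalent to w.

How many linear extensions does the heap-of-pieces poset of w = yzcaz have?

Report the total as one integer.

#0=y has no predecessor
#1=z depends on [0:y]
#2=c has no predecessor
#3=a depends on [1:z]
#4=z depends on [3:a]
sources: [0:y, 2:c]
N(rest) = Σ N(rest − s) over sources s of rest; N(one piece) = 1:
  size 1 → [2]=1  [4]=1
  size 2 → [2,4]=2  [3,4]=1
  size 3 → [1,3,4]=1  [2,3,4]=3
  first=0(y) contributes 4
  first=2(c) contributes 1
|[w]| = 5

5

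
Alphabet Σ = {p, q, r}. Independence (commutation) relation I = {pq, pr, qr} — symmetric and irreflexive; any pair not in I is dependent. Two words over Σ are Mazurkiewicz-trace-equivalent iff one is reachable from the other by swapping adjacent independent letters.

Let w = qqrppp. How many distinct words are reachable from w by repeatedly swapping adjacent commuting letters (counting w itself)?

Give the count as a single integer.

60

piece 0:q — minimal
piece 1:q rests on {0:q}
piece 2:r — minimal
piece 3:p — minimal
piece 4:p rests on {3:p}
piece 5:p rests on {4:p}
minimal pieces: {0:q, 2:r, 3:p}
ways to finish when only these pieces remain (= sum over removing one remaining piece with nothing left below it):
  1 left: {1}→1  {2}→1  {5}→1
  2 left: {0,1}→1  {1,2}→2  {1,5}→2  {2,5}→2  {4,5}→1
  3 left: {0,1,2}→3  {0,1,5}→3  {1,2,5}→6  {1,4,5}→3  {2,4,5}→3  {3,4,5}→1
  4 left: {0,1,2,5}→12  {0,1,4,5}→6  {1,2,4,5}→12  {1,3,4,5}→4  {2,3,4,5}→4
  placing 0:q first → 20 extensions
  placing 2:r first → 10 extensions
  placing 3:p first → 30 extensions
total linear extensions = 60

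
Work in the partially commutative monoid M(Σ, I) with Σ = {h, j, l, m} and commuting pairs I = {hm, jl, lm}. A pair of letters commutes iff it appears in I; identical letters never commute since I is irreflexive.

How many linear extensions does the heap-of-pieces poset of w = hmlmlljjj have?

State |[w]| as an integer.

111

piece 0:h — minimal
piece 1:m — minimal
piece 2:l rests on {0:h}
piece 3:m rests on {1:m}
piece 4:l rests on {2:l}
piece 5:l rests on {4:l}
piece 6:j rests on {0:h, 3:m}
piece 7:j rests on {6:j}
piece 8:j rests on {7:j}
minimal pieces: {0:h, 1:m}
ways to finish when only these pieces remain (= sum over removing one remaining piece with nothing left below it):
  1 left: {5}→1  {8}→1
  2 left: {4,5}→1  {5,8}→2  {7,8}→1
  3 left: {2,4,5}→1  {4,5,8}→3  {5,7,8}→3  {6,7,8}→1
  4 left: {2,4,5,8}→4  {3,6,7,8}→1  {4,5,7,8}→6  {5,6,7,8}→4
  5 left: {1,3,6,7,8}→1  {2,4,5,7,8}→10  {3,5,6,7,8}→5  {4,5,6,7,8}→10
  6 left: {1,3,5,6,7,8}→6  {2,4,5,6,7,8}→20  {3,4,5,6,7,8}→15
  7 left: {0,2,4,5,6,7,8}→20  {1,3,4,5,6,7,8}→21  {2,3,4,5,6,7,8}→35
  placing 0:h first → 56 extensions
  placing 1:m first → 55 extensions
total linear extensions = 111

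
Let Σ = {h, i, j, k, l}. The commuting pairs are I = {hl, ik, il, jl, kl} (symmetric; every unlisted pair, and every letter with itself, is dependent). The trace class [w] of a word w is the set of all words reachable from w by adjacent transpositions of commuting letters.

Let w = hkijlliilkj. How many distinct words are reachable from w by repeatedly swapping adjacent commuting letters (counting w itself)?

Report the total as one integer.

#0=h has no predecessor
#1=k depends on [0:h]
#2=i depends on [0:h]
#3=j depends on [1:k, 2:i]
#4=l has no predecessor
#5=l depends on [4:l]
#6=i depends on [3:j]
#7=i depends on [6:i]
#8=l depends on [5:l]
#9=k depends on [3:j]
#10=j depends on [7:i, 9:k]
sources: [0:h, 4:l]
N(rest) = Σ N(rest − s) over sources s of rest; N(one piece) = 1:
  size 1 → [8]=1  [10]=1
  size 2 → [5,8]=1  [7,10]=1  [8,10]=2  [9,10]=1
  size 3 → [4,5,8]=1  [5,8,10]=3  [6,7,10]=1  [7,8,10]=3  [7,9,10]=2  [8,9,10]=3
  size 4 → [4,5,8,10]=4  [5,7,8,10]=6  [5,8,9,10]=6  [6,7,8,10]=4  [6,7,9,10]=3  [7,8,9,10]=8
  size 5 → [3,6,7,9,10]=3  [4,5,7,8,10]=10  [4,5,8,9,10]=10  [5,6,7,8,10]=10  [5,7,8,9,10]=20  [6,7,8,9,10]=15
  size 6 → [1,3,6,7,9,10]=3  [2,3,6,7,9,10]=3  [3,6,7,8,9,10]=18  [4,5,6,7,8,10]=20  [4,5,7,8,9,10]=40  [5,6,7,8,9,10]=45
  size 7 → [1,2,3,6,7,9,10]=6  [1,3,6,7,8,9,10]=21  [2,3,6,7,8,9,10]=21  [3,5,6,7,8,9,10]=63  [4,5,6,7,8,9,10]=105
  size 8 → [0,1,2,3,6,7,9,10]=6  [1,2,3,6,7,8,9,10]=48  [1,3,5,6,7,8,9,10]=84  [2,3,5,6,7,8,9,10]=84  [3,4,5,6,7,8,9,10]=168
  size 9 → [0,1,2,3,6,7,8,9,10]=54  [1,2,3,5,6,7,8,9,10]=216  [1,3,4,5,6,7,8,9,10]=252  [2,3,4,5,6,7,8,9,10]=252
  first=0(h) contributes 720
  first=4(l) contributes 270
|[w]| = 990

990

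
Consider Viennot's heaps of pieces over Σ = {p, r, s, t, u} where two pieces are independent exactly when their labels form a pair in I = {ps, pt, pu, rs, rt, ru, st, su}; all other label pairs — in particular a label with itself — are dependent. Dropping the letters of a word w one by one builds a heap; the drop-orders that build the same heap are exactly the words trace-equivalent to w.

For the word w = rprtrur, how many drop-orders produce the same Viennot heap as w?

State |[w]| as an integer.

drop 0:r onto floor
drop 1:p onto {0:r}
drop 2:r onto {1:p}
drop 3:t onto floor
drop 4:r onto {2:r}
drop 5:u onto {3:t}
drop 6:r onto {4:r}
ground layer = {0:r, 3:t}
drop-orders for the pieces not yet dropped (sum over which currently-grounded one goes next):
  1 to go: {5} 1  {6} 1
  2 to go: {3,5} 1  {4,6} 1  {5,6} 2
  3 to go: {2,4,6} 1  {3,5,6} 3  {4,5,6} 3
  4 to go: {1,2,4,6} 1  {2,4,5,6} 4  {3,4,5,6} 6
  5 to go: {0,1,2,4,6} 1  {1,2,4,5,6} 5  {2,3,4,5,6} 10
  if 0:r drops first: 15 orders
  if 3:t drops first: 6 orders
heap linearizations: 21

21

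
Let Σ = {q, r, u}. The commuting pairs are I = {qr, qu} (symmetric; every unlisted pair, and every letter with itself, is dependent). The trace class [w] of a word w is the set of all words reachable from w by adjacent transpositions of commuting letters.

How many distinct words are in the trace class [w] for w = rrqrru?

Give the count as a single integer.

drop 0:r onto floor
drop 1:r onto {0:r}
drop 2:q onto floor
drop 3:r onto {1:r}
drop 4:r onto {3:r}
drop 5:u onto {4:r}
ground layer = {0:r, 2:q}
drop-orders for the pieces not yet dropped (sum over which currently-grounded one goes next):
  1 to go: {2} 1  {5} 1
  2 to go: {2,5} 2  {4,5} 1
  3 to go: {2,4,5} 3  {3,4,5} 1
  4 to go: {1,3,4,5} 1  {2,3,4,5} 4
  if 0:r drops first: 5 orders
  if 2:q drops first: 1 orders
heap linearizations: 6

6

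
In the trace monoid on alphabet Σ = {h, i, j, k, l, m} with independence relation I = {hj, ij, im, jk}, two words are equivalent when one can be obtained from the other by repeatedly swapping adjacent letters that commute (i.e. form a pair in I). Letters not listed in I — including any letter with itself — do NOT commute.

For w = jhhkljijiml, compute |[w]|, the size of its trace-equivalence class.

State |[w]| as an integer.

0(j) covers ∅
1(h) covers ∅
2(h) covers 1:h
3(k) covers 2:h
4(l) covers 0:j, 3:k
5(j) covers 4:l
6(i) covers 4:l
7(j) covers 5:j
8(i) covers 6:i
9(m) covers 7:j
10(l) covers 8:i, 9:m
floor of heap: 0:j, 1:h
completions by unplaced set U, small U first (add the entries for U minus each lowest piece of U):
  |U|=1: {10}:1
  |U|=2: {8,10}:1  {9,10}:1
  |U|=3: {6,8,10}:1  {7,9,10}:1  {8,9,10}:2
  |U|=4: {5,7,9,10}:1  {6,8,9,10}:3  {7,8,9,10}:3
  |U|=5: {5,7,8,9,10}:4  {6,7,8,9,10}:6
  |U|=6: {5,6,7,8,9,10}:10
  |U|=7: {4,5,6,7,8,9,10}:10
  |U|=8: {0,4,5,6,7,8,9,10}:10  {3,4,5,6,7,8,9,10}:10
  |U|=9: {0,3,4,5,6,7,8,9,10}:20  {2,3,4,5,6,7,8,9,10}:10
  start at 0(j): 10
  start at 1(h): 30
sum over floor = 40

40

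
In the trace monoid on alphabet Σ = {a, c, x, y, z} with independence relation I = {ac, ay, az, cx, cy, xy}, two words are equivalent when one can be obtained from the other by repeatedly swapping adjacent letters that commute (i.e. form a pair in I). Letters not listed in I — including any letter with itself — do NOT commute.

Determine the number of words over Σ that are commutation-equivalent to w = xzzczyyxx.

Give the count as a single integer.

6

#0=x has no predecessor
#1=z depends on [0:x]
#2=z depends on [1:z]
#3=c depends on [2:z]
#4=z depends on [3:c]
#5=y depends on [4:z]
#6=y depends on [5:y]
#7=x depends on [4:z]
#8=x depends on [7:x]
sources: [0:x]
N(rest) = Σ N(rest − s) over sources s of rest; N(one piece) = 1:
  size 1 → [6]=1  [8]=1
  size 2 → [5,6]=1  [6,8]=2  [7,8]=1
  size 3 → [5,6,8]=3  [6,7,8]=3
  size 4 → [5,6,7,8]=6
  size 5 → [4,5,6,7,8]=6
  size 6 → [3,4,5,6,7,8]=6
  size 7 → [2,3,4,5,6,7,8]=6
  first=0(x) contributes 6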